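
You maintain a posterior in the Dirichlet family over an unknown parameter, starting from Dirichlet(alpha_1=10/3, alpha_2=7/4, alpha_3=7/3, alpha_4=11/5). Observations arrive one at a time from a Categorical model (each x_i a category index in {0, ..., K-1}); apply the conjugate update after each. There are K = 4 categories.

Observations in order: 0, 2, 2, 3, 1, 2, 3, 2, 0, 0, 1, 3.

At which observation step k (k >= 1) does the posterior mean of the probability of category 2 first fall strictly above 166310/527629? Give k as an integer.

k = 3

obs 1: x=0 → posterior Dirichlet(13/3, 7/4, 7/3, 11/5)
obs 2: x=2 → posterior Dirichlet(13/3, 7/4, 10/3, 11/5)
obs 3: x=2 → posterior Dirichlet(13/3, 7/4, 13/3, 11/5)
obs 4: x=3 → posterior Dirichlet(13/3, 7/4, 13/3, 16/5)
obs 5: x=1 → posterior Dirichlet(13/3, 11/4, 13/3, 16/5)
obs 6: x=2 → posterior Dirichlet(13/3, 11/4, 16/3, 16/5)
obs 7: x=3 → posterior Dirichlet(13/3, 11/4, 16/3, 21/5)
obs 8: x=2 → posterior Dirichlet(13/3, 11/4, 19/3, 21/5)
obs 9: x=0 → posterior Dirichlet(16/3, 11/4, 19/3, 21/5)
obs 10: x=0 → posterior Dirichlet(19/3, 11/4, 19/3, 21/5)
obs 11: x=1 → posterior Dirichlet(19/3, 15/4, 19/3, 21/5)
obs 12: x=3 → posterior Dirichlet(19/3, 15/4, 19/3, 26/5)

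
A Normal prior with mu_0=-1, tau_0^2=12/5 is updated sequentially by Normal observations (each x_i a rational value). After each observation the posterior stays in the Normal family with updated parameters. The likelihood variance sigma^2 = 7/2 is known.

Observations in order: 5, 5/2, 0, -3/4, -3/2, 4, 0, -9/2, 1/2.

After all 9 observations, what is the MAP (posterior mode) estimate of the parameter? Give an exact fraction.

obs 1: x=5 → posterior Normal(85/59, 84/59)
obs 2: x=5/2 → posterior Normal(145/83, 84/83)
obs 3: x=0 → posterior Normal(145/107, 84/107)
obs 4: x=-3/4 → posterior Normal(127/131, 84/131)
obs 5: x=-3/2 → posterior Normal(91/155, 84/155)
obs 6: x=4 → posterior Normal(187/179, 84/179)
obs 7: x=0 → posterior Normal(187/203, 12/29)
obs 8: x=-9/2 → posterior Normal(79/227, 84/227)
obs 9: x=1/2 → posterior Normal(91/251, 84/251)

91/251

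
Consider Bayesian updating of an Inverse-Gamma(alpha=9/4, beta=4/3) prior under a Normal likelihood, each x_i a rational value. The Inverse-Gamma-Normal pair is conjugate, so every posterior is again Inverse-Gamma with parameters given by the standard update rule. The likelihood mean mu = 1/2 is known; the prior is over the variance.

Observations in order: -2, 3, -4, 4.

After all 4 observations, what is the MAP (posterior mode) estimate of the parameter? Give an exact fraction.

obs 1: x=-2 → posterior Inverse-Gamma(11/4, 107/24)
obs 2: x=3 → posterior Inverse-Gamma(13/4, 91/12)
obs 3: x=-4 → posterior Inverse-Gamma(15/4, 425/24)
obs 4: x=4 → posterior Inverse-Gamma(17/4, 143/6)

286/63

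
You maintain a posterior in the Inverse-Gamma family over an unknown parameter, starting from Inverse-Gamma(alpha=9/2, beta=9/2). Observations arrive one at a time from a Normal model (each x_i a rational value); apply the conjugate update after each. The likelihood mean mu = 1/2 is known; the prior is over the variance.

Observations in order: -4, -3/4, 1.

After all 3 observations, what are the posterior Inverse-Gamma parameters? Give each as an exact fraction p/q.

alpha=6, beta=497/32

obs 1: x=-4 → posterior Inverse-Gamma(5, 117/8)
obs 2: x=-3/4 → posterior Inverse-Gamma(11/2, 493/32)
obs 3: x=1 → posterior Inverse-Gamma(6, 497/32)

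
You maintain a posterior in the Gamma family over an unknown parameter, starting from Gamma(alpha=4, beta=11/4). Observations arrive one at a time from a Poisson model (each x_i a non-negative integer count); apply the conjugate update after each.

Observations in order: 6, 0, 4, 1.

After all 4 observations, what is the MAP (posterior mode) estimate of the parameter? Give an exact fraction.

obs 1: x=6 → posterior Gamma(10, 15/4)
obs 2: x=0 → posterior Gamma(10, 19/4)
obs 3: x=4 → posterior Gamma(14, 23/4)
obs 4: x=1 → posterior Gamma(15, 27/4)

56/27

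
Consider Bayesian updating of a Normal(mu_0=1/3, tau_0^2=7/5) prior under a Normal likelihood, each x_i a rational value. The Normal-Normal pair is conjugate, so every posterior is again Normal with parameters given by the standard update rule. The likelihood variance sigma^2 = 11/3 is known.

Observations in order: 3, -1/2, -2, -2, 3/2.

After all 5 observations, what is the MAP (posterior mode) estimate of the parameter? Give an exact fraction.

obs 1: x=3 → posterior Normal(61/57, 77/76)
obs 2: x=-1/2 → posterior Normal(425/582, 77/97)
obs 3: x=-2 → posterior Normal(173/708, 77/118)
obs 4: x=-2 → posterior Normal(-79/834, 77/139)
obs 5: x=3/2 → posterior Normal(11/96, 77/160)

11/96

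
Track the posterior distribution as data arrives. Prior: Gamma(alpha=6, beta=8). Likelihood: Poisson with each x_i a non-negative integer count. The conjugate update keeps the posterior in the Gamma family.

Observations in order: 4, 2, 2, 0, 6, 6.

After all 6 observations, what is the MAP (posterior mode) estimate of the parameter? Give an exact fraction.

obs 1: x=4 → posterior Gamma(10, 9)
obs 2: x=2 → posterior Gamma(12, 10)
obs 3: x=2 → posterior Gamma(14, 11)
obs 4: x=0 → posterior Gamma(14, 12)
obs 5: x=6 → posterior Gamma(20, 13)
obs 6: x=6 → posterior Gamma(26, 14)

25/14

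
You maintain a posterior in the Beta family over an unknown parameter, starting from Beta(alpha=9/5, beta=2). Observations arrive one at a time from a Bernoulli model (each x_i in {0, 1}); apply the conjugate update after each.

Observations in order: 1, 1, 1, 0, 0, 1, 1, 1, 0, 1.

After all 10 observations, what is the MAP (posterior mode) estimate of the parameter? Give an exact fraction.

obs 1: x=1 → posterior Beta(14/5, 2)
obs 2: x=1 → posterior Beta(19/5, 2)
obs 3: x=1 → posterior Beta(24/5, 2)
obs 4: x=0 → posterior Beta(24/5, 3)
obs 5: x=0 → posterior Beta(24/5, 4)
obs 6: x=1 → posterior Beta(29/5, 4)
obs 7: x=1 → posterior Beta(34/5, 4)
obs 8: x=1 → posterior Beta(39/5, 4)
obs 9: x=0 → posterior Beta(39/5, 5)
obs 10: x=1 → posterior Beta(44/5, 5)

39/59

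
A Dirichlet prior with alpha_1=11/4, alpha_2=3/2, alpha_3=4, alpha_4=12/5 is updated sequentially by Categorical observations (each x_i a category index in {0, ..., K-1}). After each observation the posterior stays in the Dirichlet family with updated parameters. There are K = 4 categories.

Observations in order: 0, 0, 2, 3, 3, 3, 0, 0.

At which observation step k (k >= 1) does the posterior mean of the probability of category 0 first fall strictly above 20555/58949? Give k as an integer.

k = 2

obs 1: x=0 → posterior Dirichlet(15/4, 3/2, 4, 12/5)
obs 2: x=0 → posterior Dirichlet(19/4, 3/2, 4, 12/5)
obs 3: x=2 → posterior Dirichlet(19/4, 3/2, 5, 12/5)
obs 4: x=3 → posterior Dirichlet(19/4, 3/2, 5, 17/5)
obs 5: x=3 → posterior Dirichlet(19/4, 3/2, 5, 22/5)
obs 6: x=3 → posterior Dirichlet(19/4, 3/2, 5, 27/5)
obs 7: x=0 → posterior Dirichlet(23/4, 3/2, 5, 27/5)
obs 8: x=0 → posterior Dirichlet(27/4, 3/2, 5, 27/5)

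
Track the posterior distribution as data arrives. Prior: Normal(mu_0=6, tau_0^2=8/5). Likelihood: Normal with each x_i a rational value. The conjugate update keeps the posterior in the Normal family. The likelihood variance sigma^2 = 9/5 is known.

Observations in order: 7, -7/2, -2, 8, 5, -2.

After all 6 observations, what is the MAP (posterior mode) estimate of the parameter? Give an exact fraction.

obs 1: x=7 → posterior Normal(110/17, 72/85)
obs 2: x=-7/2 → posterior Normal(82/25, 72/125)
obs 3: x=-2 → posterior Normal(2, 24/55)
obs 4: x=8 → posterior Normal(130/41, 72/205)
obs 5: x=5 → posterior Normal(170/49, 72/245)
obs 6: x=-2 → posterior Normal(154/57, 24/95)

154/57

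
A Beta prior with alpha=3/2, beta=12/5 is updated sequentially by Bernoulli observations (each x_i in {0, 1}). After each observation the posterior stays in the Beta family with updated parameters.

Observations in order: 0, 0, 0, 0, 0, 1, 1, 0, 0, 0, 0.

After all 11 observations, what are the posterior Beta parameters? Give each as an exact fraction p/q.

obs 1: x=0 → posterior Beta(3/2, 17/5)
obs 2: x=0 → posterior Beta(3/2, 22/5)
obs 3: x=0 → posterior Beta(3/2, 27/5)
obs 4: x=0 → posterior Beta(3/2, 32/5)
obs 5: x=0 → posterior Beta(3/2, 37/5)
obs 6: x=1 → posterior Beta(5/2, 37/5)
obs 7: x=1 → posterior Beta(7/2, 37/5)
obs 8: x=0 → posterior Beta(7/2, 42/5)
obs 9: x=0 → posterior Beta(7/2, 47/5)
obs 10: x=0 → posterior Beta(7/2, 52/5)
obs 11: x=0 → posterior Beta(7/2, 57/5)

alpha=7/2, beta=57/5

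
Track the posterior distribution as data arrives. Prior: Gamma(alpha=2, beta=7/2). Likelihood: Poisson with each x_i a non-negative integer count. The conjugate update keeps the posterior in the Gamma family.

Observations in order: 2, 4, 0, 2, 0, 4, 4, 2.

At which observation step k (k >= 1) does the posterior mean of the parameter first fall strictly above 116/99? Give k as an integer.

obs 1: x=2 → posterior Gamma(4, 9/2)
obs 2: x=4 → posterior Gamma(8, 11/2)
obs 3: x=0 → posterior Gamma(8, 13/2)
obs 4: x=2 → posterior Gamma(10, 15/2)
obs 5: x=0 → posterior Gamma(10, 17/2)
obs 6: x=4 → posterior Gamma(14, 19/2)
obs 7: x=4 → posterior Gamma(18, 21/2)
obs 8: x=2 → posterior Gamma(20, 23/2)

k = 2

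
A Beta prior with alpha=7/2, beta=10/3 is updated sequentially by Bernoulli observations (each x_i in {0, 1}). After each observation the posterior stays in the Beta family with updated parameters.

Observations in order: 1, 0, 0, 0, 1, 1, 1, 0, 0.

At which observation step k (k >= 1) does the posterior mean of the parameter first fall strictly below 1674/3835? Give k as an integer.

k = 4

obs 1: x=1 → posterior Beta(9/2, 10/3)
obs 2: x=0 → posterior Beta(9/2, 13/3)
obs 3: x=0 → posterior Beta(9/2, 16/3)
obs 4: x=0 → posterior Beta(9/2, 19/3)
obs 5: x=1 → posterior Beta(11/2, 19/3)
obs 6: x=1 → posterior Beta(13/2, 19/3)
obs 7: x=1 → posterior Beta(15/2, 19/3)
obs 8: x=0 → posterior Beta(15/2, 22/3)
obs 9: x=0 → posterior Beta(15/2, 25/3)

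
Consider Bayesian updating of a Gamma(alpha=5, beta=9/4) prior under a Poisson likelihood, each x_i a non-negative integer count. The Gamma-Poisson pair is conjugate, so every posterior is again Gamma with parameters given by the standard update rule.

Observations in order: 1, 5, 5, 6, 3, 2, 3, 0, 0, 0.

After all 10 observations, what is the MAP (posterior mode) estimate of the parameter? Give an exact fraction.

116/49

obs 1: x=1 → posterior Gamma(6, 13/4)
obs 2: x=5 → posterior Gamma(11, 17/4)
obs 3: x=5 → posterior Gamma(16, 21/4)
obs 4: x=6 → posterior Gamma(22, 25/4)
obs 5: x=3 → posterior Gamma(25, 29/4)
obs 6: x=2 → posterior Gamma(27, 33/4)
obs 7: x=3 → posterior Gamma(30, 37/4)
obs 8: x=0 → posterior Gamma(30, 41/4)
obs 9: x=0 → posterior Gamma(30, 45/4)
obs 10: x=0 → posterior Gamma(30, 49/4)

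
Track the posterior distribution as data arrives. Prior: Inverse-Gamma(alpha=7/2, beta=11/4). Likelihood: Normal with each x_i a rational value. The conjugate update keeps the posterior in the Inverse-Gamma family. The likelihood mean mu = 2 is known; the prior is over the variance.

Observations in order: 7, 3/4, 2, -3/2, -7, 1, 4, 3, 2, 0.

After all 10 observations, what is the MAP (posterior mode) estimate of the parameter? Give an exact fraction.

2165/304

obs 1: x=7 → posterior Inverse-Gamma(4, 61/4)
obs 2: x=3/4 → posterior Inverse-Gamma(9/2, 513/32)
obs 3: x=2 → posterior Inverse-Gamma(5, 513/32)
obs 4: x=-3/2 → posterior Inverse-Gamma(11/2, 709/32)
obs 5: x=-7 → posterior Inverse-Gamma(6, 2005/32)
obs 6: x=1 → posterior Inverse-Gamma(13/2, 2021/32)
obs 7: x=4 → posterior Inverse-Gamma(7, 2085/32)
obs 8: x=3 → posterior Inverse-Gamma(15/2, 2101/32)
obs 9: x=2 → posterior Inverse-Gamma(8, 2101/32)
obs 10: x=0 → posterior Inverse-Gamma(17/2, 2165/32)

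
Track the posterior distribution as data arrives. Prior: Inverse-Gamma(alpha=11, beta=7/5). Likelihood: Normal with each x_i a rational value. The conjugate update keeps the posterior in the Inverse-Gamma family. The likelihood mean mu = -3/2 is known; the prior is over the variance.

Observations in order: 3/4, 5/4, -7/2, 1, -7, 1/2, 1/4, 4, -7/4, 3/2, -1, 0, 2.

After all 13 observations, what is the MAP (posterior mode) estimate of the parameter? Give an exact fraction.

2341/740

obs 1: x=3/4 → posterior Inverse-Gamma(23/2, 629/160)
obs 2: x=5/4 → posterior Inverse-Gamma(12, 617/80)
obs 3: x=-7/2 → posterior Inverse-Gamma(25/2, 777/80)
obs 4: x=1 → posterior Inverse-Gamma(13, 1027/80)
obs 5: x=-7 → posterior Inverse-Gamma(27/2, 2237/80)
obs 6: x=1/2 → posterior Inverse-Gamma(14, 2397/80)
obs 7: x=1/4 → posterior Inverse-Gamma(29/2, 5039/160)
obs 8: x=4 → posterior Inverse-Gamma(15, 7459/160)
obs 9: x=-7/4 → posterior Inverse-Gamma(31/2, 933/20)
obs 10: x=3/2 → posterior Inverse-Gamma(16, 1023/20)
obs 11: x=-1 → posterior Inverse-Gamma(33/2, 2051/40)
obs 12: x=0 → posterior Inverse-Gamma(17, 262/5)
obs 13: x=2 → posterior Inverse-Gamma(35/2, 2341/40)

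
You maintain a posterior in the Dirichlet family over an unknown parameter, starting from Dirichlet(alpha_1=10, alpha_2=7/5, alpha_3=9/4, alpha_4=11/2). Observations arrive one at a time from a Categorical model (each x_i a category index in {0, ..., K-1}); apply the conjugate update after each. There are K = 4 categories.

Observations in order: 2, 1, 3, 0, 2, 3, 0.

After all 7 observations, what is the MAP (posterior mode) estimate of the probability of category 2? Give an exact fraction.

65/443

obs 1: x=2 → posterior Dirichlet(10, 7/5, 13/4, 11/2)
obs 2: x=1 → posterior Dirichlet(10, 12/5, 13/4, 11/2)
obs 3: x=3 → posterior Dirichlet(10, 12/5, 13/4, 13/2)
obs 4: x=0 → posterior Dirichlet(11, 12/5, 13/4, 13/2)
obs 5: x=2 → posterior Dirichlet(11, 12/5, 17/4, 13/2)
obs 6: x=3 → posterior Dirichlet(11, 12/5, 17/4, 15/2)
obs 7: x=0 → posterior Dirichlet(12, 12/5, 17/4, 15/2)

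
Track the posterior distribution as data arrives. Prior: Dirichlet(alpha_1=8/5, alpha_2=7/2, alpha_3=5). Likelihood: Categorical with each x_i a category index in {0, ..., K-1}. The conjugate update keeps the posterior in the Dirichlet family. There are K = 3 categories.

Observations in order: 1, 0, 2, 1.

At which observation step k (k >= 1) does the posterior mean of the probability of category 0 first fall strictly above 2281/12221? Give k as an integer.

k = 2

obs 1: x=1 → posterior Dirichlet(8/5, 9/2, 5)
obs 2: x=0 → posterior Dirichlet(13/5, 9/2, 5)
obs 3: x=2 → posterior Dirichlet(13/5, 9/2, 6)
obs 4: x=1 → posterior Dirichlet(13/5, 11/2, 6)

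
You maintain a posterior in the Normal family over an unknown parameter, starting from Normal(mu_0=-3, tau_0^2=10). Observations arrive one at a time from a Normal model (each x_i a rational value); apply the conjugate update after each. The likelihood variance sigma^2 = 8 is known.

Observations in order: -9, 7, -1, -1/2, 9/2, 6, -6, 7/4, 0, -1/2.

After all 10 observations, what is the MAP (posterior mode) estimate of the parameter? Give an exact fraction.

obs 1: x=-9 → posterior Normal(-19/3, 40/9)
obs 2: x=7 → posterior Normal(-11/7, 20/7)
obs 3: x=-1 → posterior Normal(-27/19, 40/19)
obs 4: x=-1/2 → posterior Normal(-59/48, 5/3)
obs 5: x=9/2 → posterior Normal(-7/29, 40/29)
obs 6: x=6 → posterior Normal(23/34, 20/17)
obs 7: x=-6 → posterior Normal(-7/39, 40/39)
obs 8: x=7/4 → posterior Normal(7/176, 10/11)
obs 9: x=0 → posterior Normal(1/28, 40/49)
obs 10: x=-1/2 → posterior Normal(-1/72, 20/27)

-1/72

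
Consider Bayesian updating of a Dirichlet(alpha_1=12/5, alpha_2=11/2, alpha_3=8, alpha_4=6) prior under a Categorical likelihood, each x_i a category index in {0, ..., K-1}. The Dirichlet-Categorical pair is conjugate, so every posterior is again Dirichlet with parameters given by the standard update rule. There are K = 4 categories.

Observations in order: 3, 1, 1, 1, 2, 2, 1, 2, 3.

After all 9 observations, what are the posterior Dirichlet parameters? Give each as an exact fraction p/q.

alpha_1=12/5, alpha_2=19/2, alpha_3=11, alpha_4=8

obs 1: x=3 → posterior Dirichlet(12/5, 11/2, 8, 7)
obs 2: x=1 → posterior Dirichlet(12/5, 13/2, 8, 7)
obs 3: x=1 → posterior Dirichlet(12/5, 15/2, 8, 7)
obs 4: x=1 → posterior Dirichlet(12/5, 17/2, 8, 7)
obs 5: x=2 → posterior Dirichlet(12/5, 17/2, 9, 7)
obs 6: x=2 → posterior Dirichlet(12/5, 17/2, 10, 7)
obs 7: x=1 → posterior Dirichlet(12/5, 19/2, 10, 7)
obs 8: x=2 → posterior Dirichlet(12/5, 19/2, 11, 7)
obs 9: x=3 → posterior Dirichlet(12/5, 19/2, 11, 8)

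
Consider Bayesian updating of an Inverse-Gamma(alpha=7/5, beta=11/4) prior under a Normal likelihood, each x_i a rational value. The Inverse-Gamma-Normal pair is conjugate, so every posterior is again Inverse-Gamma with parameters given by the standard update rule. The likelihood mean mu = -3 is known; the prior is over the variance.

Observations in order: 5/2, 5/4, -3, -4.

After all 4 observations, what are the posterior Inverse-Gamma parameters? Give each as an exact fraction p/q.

alpha=17/5, beta=877/32

obs 1: x=5/2 → posterior Inverse-Gamma(19/10, 143/8)
obs 2: x=5/4 → posterior Inverse-Gamma(12/5, 861/32)
obs 3: x=-3 → posterior Inverse-Gamma(29/10, 861/32)
obs 4: x=-4 → posterior Inverse-Gamma(17/5, 877/32)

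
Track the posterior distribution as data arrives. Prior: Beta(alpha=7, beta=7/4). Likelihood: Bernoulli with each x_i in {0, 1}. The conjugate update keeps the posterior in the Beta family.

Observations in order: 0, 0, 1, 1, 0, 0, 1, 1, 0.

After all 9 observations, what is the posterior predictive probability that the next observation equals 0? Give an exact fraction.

27/71

obs 1: x=0 → posterior Beta(7, 11/4)
obs 2: x=0 → posterior Beta(7, 15/4)
obs 3: x=1 → posterior Beta(8, 15/4)
obs 4: x=1 → posterior Beta(9, 15/4)
obs 5: x=0 → posterior Beta(9, 19/4)
obs 6: x=0 → posterior Beta(9, 23/4)
obs 7: x=1 → posterior Beta(10, 23/4)
obs 8: x=1 → posterior Beta(11, 23/4)
obs 9: x=0 → posterior Beta(11, 27/4)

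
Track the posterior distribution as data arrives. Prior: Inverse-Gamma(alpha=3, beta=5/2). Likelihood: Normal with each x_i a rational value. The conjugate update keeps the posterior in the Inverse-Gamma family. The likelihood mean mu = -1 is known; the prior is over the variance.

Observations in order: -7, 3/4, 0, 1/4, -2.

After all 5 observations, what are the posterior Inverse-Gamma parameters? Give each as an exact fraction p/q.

obs 1: x=-7 → posterior Inverse-Gamma(7/2, 41/2)
obs 2: x=3/4 → posterior Inverse-Gamma(4, 705/32)
obs 3: x=0 → posterior Inverse-Gamma(9/2, 721/32)
obs 4: x=1/4 → posterior Inverse-Gamma(5, 373/16)
obs 5: x=-2 → posterior Inverse-Gamma(11/2, 381/16)

alpha=11/2, beta=381/16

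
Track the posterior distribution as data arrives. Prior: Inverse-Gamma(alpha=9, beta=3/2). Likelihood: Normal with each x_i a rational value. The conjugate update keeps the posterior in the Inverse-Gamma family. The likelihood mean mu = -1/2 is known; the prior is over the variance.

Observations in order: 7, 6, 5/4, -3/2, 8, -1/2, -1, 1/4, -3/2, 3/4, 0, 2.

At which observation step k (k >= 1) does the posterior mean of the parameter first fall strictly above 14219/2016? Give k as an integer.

k = 5

obs 1: x=7 → posterior Inverse-Gamma(19/2, 237/8)
obs 2: x=6 → posterior Inverse-Gamma(10, 203/4)
obs 3: x=5/4 → posterior Inverse-Gamma(21/2, 1673/32)
obs 4: x=-3/2 → posterior Inverse-Gamma(11, 1689/32)
obs 5: x=8 → posterior Inverse-Gamma(23/2, 2845/32)
obs 6: x=-1/2 → posterior Inverse-Gamma(12, 2845/32)
obs 7: x=-1 → posterior Inverse-Gamma(25/2, 2849/32)
obs 8: x=1/4 → posterior Inverse-Gamma(13, 1429/16)
obs 9: x=-3/2 → posterior Inverse-Gamma(27/2, 1437/16)
obs 10: x=3/4 → posterior Inverse-Gamma(14, 2899/32)
obs 11: x=0 → posterior Inverse-Gamma(29/2, 2903/32)
obs 12: x=2 → posterior Inverse-Gamma(15, 3003/32)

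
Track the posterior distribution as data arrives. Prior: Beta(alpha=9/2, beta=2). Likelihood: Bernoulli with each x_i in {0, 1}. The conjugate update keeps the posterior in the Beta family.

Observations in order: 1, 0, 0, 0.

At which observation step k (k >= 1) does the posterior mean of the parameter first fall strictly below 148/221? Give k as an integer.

obs 1: x=1 → posterior Beta(11/2, 2)
obs 2: x=0 → posterior Beta(11/2, 3)
obs 3: x=0 → posterior Beta(11/2, 4)
obs 4: x=0 → posterior Beta(11/2, 5)

k = 2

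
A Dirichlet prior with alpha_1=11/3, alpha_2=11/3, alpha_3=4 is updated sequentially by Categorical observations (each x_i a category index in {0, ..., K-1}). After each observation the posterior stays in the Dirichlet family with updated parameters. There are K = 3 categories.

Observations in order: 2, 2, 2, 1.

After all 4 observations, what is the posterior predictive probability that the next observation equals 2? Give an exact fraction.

obs 1: x=2 → posterior Dirichlet(11/3, 11/3, 5)
obs 2: x=2 → posterior Dirichlet(11/3, 11/3, 6)
obs 3: x=2 → posterior Dirichlet(11/3, 11/3, 7)
obs 4: x=1 → posterior Dirichlet(11/3, 14/3, 7)

21/46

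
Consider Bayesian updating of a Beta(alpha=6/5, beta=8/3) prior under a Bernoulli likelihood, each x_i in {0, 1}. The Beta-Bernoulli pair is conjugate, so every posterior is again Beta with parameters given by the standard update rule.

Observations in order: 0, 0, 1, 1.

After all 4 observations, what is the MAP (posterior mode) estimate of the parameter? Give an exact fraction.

obs 1: x=0 → posterior Beta(6/5, 11/3)
obs 2: x=0 → posterior Beta(6/5, 14/3)
obs 3: x=1 → posterior Beta(11/5, 14/3)
obs 4: x=1 → posterior Beta(16/5, 14/3)

3/8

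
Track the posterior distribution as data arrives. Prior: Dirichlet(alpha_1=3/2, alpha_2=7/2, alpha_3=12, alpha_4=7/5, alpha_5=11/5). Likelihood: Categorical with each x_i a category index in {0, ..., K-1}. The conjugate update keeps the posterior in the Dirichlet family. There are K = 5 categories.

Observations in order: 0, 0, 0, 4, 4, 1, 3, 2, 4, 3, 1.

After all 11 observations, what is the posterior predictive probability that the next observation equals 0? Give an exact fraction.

obs 1: x=0 → posterior Dirichlet(5/2, 7/2, 12, 7/5, 11/5)
obs 2: x=0 → posterior Dirichlet(7/2, 7/2, 12, 7/5, 11/5)
obs 3: x=0 → posterior Dirichlet(9/2, 7/2, 12, 7/5, 11/5)
obs 4: x=4 → posterior Dirichlet(9/2, 7/2, 12, 7/5, 16/5)
obs 5: x=4 → posterior Dirichlet(9/2, 7/2, 12, 7/5, 21/5)
obs 6: x=1 → posterior Dirichlet(9/2, 9/2, 12, 7/5, 21/5)
obs 7: x=3 → posterior Dirichlet(9/2, 9/2, 12, 12/5, 21/5)
obs 8: x=2 → posterior Dirichlet(9/2, 9/2, 13, 12/5, 21/5)
obs 9: x=4 → posterior Dirichlet(9/2, 9/2, 13, 12/5, 26/5)
obs 10: x=3 → posterior Dirichlet(9/2, 9/2, 13, 17/5, 26/5)
obs 11: x=1 → posterior Dirichlet(9/2, 11/2, 13, 17/5, 26/5)

45/316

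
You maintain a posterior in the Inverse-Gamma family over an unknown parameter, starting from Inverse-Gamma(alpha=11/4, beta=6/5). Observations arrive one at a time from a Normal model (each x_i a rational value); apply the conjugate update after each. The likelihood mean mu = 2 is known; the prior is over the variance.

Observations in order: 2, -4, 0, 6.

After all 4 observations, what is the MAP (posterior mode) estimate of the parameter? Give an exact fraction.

584/115

obs 1: x=2 → posterior Inverse-Gamma(13/4, 6/5)
obs 2: x=-4 → posterior Inverse-Gamma(15/4, 96/5)
obs 3: x=0 → posterior Inverse-Gamma(17/4, 106/5)
obs 4: x=6 → posterior Inverse-Gamma(19/4, 146/5)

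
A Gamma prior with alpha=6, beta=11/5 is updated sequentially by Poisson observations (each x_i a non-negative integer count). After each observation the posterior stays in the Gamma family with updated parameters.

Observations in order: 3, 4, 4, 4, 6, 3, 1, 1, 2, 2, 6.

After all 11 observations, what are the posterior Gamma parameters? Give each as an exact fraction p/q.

obs 1: x=3 → posterior Gamma(9, 16/5)
obs 2: x=4 → posterior Gamma(13, 21/5)
obs 3: x=4 → posterior Gamma(17, 26/5)
obs 4: x=4 → posterior Gamma(21, 31/5)
obs 5: x=6 → posterior Gamma(27, 36/5)
obs 6: x=3 → posterior Gamma(30, 41/5)
obs 7: x=1 → posterior Gamma(31, 46/5)
obs 8: x=1 → posterior Gamma(32, 51/5)
obs 9: x=2 → posterior Gamma(34, 56/5)
obs 10: x=2 → posterior Gamma(36, 61/5)
obs 11: x=6 → posterior Gamma(42, 66/5)

alpha=42, beta=66/5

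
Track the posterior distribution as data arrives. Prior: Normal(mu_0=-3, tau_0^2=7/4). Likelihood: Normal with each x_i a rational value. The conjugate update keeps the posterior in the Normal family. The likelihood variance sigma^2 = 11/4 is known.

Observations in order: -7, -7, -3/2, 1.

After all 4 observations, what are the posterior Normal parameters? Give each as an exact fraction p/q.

obs 1: x=-7 → posterior Normal(-41/9, 77/72)
obs 2: x=-7 → posterior Normal(-131/25, 77/100)
obs 3: x=-3/2 → posterior Normal(-283/64, 77/128)
obs 4: x=1 → posterior Normal(-269/78, 77/156)

mu_0=-269/78, tau_0^2=77/156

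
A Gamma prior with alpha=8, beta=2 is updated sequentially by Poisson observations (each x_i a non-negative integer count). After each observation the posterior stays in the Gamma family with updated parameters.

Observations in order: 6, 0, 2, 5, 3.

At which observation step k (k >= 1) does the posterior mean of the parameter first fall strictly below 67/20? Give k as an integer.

k = 3

obs 1: x=6 → posterior Gamma(14, 3)
obs 2: x=0 → posterior Gamma(14, 4)
obs 3: x=2 → posterior Gamma(16, 5)
obs 4: x=5 → posterior Gamma(21, 6)
obs 5: x=3 → posterior Gamma(24, 7)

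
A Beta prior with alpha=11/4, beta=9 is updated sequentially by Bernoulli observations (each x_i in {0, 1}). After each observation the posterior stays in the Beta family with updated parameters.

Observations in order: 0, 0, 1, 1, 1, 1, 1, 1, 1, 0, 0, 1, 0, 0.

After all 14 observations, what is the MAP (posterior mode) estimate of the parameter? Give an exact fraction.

obs 1: x=0 → posterior Beta(11/4, 10)
obs 2: x=0 → posterior Beta(11/4, 11)
obs 3: x=1 → posterior Beta(15/4, 11)
obs 4: x=1 → posterior Beta(19/4, 11)
obs 5: x=1 → posterior Beta(23/4, 11)
obs 6: x=1 → posterior Beta(27/4, 11)
obs 7: x=1 → posterior Beta(31/4, 11)
obs 8: x=1 → posterior Beta(35/4, 11)
obs 9: x=1 → posterior Beta(39/4, 11)
obs 10: x=0 → posterior Beta(39/4, 12)
obs 11: x=0 → posterior Beta(39/4, 13)
obs 12: x=1 → posterior Beta(43/4, 13)
obs 13: x=0 → posterior Beta(43/4, 14)
obs 14: x=0 → posterior Beta(43/4, 15)

39/95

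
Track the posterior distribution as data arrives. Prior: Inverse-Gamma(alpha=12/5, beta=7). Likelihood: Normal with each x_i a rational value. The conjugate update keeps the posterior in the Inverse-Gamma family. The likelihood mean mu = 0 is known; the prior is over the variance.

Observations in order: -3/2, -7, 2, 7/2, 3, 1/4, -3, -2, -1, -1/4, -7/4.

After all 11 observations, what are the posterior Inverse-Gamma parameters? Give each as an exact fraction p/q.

obs 1: x=-3/2 → posterior Inverse-Gamma(29/10, 65/8)
obs 2: x=-7 → posterior Inverse-Gamma(17/5, 261/8)
obs 3: x=2 → posterior Inverse-Gamma(39/10, 277/8)
obs 4: x=7/2 → posterior Inverse-Gamma(22/5, 163/4)
obs 5: x=3 → posterior Inverse-Gamma(49/10, 181/4)
obs 6: x=1/4 → posterior Inverse-Gamma(27/5, 1449/32)
obs 7: x=-3 → posterior Inverse-Gamma(59/10, 1593/32)
obs 8: x=-2 → posterior Inverse-Gamma(32/5, 1657/32)
obs 9: x=-1 → posterior Inverse-Gamma(69/10, 1673/32)
obs 10: x=-1/4 → posterior Inverse-Gamma(37/5, 837/16)
obs 11: x=-7/4 → posterior Inverse-Gamma(79/10, 1723/32)

alpha=79/10, beta=1723/32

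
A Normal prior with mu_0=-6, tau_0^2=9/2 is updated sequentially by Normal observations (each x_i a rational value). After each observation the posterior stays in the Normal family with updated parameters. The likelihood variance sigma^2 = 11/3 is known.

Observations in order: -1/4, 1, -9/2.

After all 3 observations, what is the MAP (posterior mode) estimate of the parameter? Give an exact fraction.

obs 1: x=-1/4 → posterior Normal(-555/196, 99/49)
obs 2: x=1 → posterior Normal(-447/304, 99/76)
obs 3: x=-9/2 → posterior Normal(-933/412, 99/103)

-933/412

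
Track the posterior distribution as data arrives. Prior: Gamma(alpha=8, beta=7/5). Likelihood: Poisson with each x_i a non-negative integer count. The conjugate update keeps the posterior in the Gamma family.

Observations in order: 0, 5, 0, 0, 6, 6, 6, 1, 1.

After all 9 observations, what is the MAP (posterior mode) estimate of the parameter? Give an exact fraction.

obs 1: x=0 → posterior Gamma(8, 12/5)
obs 2: x=5 → posterior Gamma(13, 17/5)
obs 3: x=0 → posterior Gamma(13, 22/5)
obs 4: x=0 → posterior Gamma(13, 27/5)
obs 5: x=6 → posterior Gamma(19, 32/5)
obs 6: x=6 → posterior Gamma(25, 37/5)
obs 7: x=6 → posterior Gamma(31, 42/5)
obs 8: x=1 → posterior Gamma(32, 47/5)
obs 9: x=1 → posterior Gamma(33, 52/5)

40/13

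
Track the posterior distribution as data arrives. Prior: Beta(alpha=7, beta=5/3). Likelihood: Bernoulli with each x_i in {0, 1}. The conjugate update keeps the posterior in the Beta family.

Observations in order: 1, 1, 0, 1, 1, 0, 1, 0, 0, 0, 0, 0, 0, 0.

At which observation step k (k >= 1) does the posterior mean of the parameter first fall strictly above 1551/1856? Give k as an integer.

obs 1: x=1 → posterior Beta(8, 5/3)
obs 2: x=1 → posterior Beta(9, 5/3)
obs 3: x=0 → posterior Beta(9, 8/3)
obs 4: x=1 → posterior Beta(10, 8/3)
obs 5: x=1 → posterior Beta(11, 8/3)
obs 6: x=0 → posterior Beta(11, 11/3)
obs 7: x=1 → posterior Beta(12, 11/3)
obs 8: x=0 → posterior Beta(12, 14/3)
obs 9: x=0 → posterior Beta(12, 17/3)
obs 10: x=0 → posterior Beta(12, 20/3)
obs 11: x=0 → posterior Beta(12, 23/3)
obs 12: x=0 → posterior Beta(12, 26/3)
obs 13: x=0 → posterior Beta(12, 29/3)
obs 14: x=0 → posterior Beta(12, 32/3)

k = 2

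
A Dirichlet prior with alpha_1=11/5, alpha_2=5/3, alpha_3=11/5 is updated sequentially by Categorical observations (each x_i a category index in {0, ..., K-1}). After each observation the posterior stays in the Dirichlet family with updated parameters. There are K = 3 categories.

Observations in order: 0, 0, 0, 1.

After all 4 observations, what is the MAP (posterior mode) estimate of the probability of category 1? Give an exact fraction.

obs 1: x=0 → posterior Dirichlet(16/5, 5/3, 11/5)
obs 2: x=0 → posterior Dirichlet(21/5, 5/3, 11/5)
obs 3: x=0 → posterior Dirichlet(26/5, 5/3, 11/5)
obs 4: x=1 → posterior Dirichlet(26/5, 8/3, 11/5)

25/106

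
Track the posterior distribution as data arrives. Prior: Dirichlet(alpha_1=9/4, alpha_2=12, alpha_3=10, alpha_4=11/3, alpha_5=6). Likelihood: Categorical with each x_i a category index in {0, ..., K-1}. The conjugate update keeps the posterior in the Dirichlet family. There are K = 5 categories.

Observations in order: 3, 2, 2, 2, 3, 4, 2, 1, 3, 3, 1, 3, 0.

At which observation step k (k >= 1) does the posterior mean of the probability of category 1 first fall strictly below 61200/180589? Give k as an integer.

obs 1: x=3 → posterior Dirichlet(9/4, 12, 10, 14/3, 6)
obs 2: x=2 → posterior Dirichlet(9/4, 12, 11, 14/3, 6)
obs 3: x=2 → posterior Dirichlet(9/4, 12, 12, 14/3, 6)
obs 4: x=2 → posterior Dirichlet(9/4, 12, 13, 14/3, 6)
obs 5: x=3 → posterior Dirichlet(9/4, 12, 13, 17/3, 6)
obs 6: x=4 → posterior Dirichlet(9/4, 12, 13, 17/3, 7)
obs 7: x=2 → posterior Dirichlet(9/4, 12, 14, 17/3, 7)
obs 8: x=1 → posterior Dirichlet(9/4, 13, 14, 17/3, 7)
obs 9: x=3 → posterior Dirichlet(9/4, 13, 14, 20/3, 7)
obs 10: x=3 → posterior Dirichlet(9/4, 13, 14, 23/3, 7)
obs 11: x=1 → posterior Dirichlet(9/4, 14, 14, 23/3, 7)
obs 12: x=3 → posterior Dirichlet(9/4, 14, 14, 26/3, 7)
obs 13: x=0 → posterior Dirichlet(13/4, 14, 14, 26/3, 7)

k = 2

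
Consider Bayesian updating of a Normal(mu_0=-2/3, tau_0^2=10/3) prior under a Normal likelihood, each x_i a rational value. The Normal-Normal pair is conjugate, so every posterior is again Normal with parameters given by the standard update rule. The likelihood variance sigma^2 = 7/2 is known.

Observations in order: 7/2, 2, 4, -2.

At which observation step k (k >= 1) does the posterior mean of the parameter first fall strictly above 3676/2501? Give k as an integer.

obs 1: x=7/2 → posterior Normal(56/41, 70/41)
obs 2: x=2 → posterior Normal(96/61, 70/61)
obs 3: x=4 → posterior Normal(176/81, 70/81)
obs 4: x=-2 → posterior Normal(136/101, 70/101)

k = 2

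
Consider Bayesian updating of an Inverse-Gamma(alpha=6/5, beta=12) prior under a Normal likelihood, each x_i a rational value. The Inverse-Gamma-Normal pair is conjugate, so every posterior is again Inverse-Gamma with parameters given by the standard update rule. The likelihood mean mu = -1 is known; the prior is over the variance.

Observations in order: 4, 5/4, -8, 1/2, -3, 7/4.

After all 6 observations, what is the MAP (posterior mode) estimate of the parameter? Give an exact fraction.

4675/416

obs 1: x=4 → posterior Inverse-Gamma(17/10, 49/2)
obs 2: x=5/4 → posterior Inverse-Gamma(11/5, 865/32)
obs 3: x=-8 → posterior Inverse-Gamma(27/10, 1649/32)
obs 4: x=1/2 → posterior Inverse-Gamma(16/5, 1685/32)
obs 5: x=-3 → posterior Inverse-Gamma(37/10, 1749/32)
obs 6: x=7/4 → posterior Inverse-Gamma(21/5, 935/16)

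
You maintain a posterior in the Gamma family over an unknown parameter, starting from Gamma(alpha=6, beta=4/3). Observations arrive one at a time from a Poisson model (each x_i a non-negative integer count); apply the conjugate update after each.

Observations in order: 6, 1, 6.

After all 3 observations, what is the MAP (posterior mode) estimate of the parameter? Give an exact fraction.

obs 1: x=6 → posterior Gamma(12, 7/3)
obs 2: x=1 → posterior Gamma(13, 10/3)
obs 3: x=6 → posterior Gamma(19, 13/3)

54/13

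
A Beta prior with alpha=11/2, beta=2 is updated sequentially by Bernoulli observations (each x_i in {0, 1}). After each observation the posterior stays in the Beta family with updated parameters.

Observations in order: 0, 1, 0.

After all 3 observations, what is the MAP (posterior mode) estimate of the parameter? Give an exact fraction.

11/17

obs 1: x=0 → posterior Beta(11/2, 3)
obs 2: x=1 → posterior Beta(13/2, 3)
obs 3: x=0 → posterior Beta(13/2, 4)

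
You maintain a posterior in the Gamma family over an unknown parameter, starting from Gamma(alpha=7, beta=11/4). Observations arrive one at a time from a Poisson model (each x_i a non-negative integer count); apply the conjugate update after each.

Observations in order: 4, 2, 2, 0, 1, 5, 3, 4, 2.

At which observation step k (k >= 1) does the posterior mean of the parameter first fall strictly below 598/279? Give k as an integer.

obs 1: x=4 → posterior Gamma(11, 15/4)
obs 2: x=2 → posterior Gamma(13, 19/4)
obs 3: x=2 → posterior Gamma(15, 23/4)
obs 4: x=0 → posterior Gamma(15, 27/4)
obs 5: x=1 → posterior Gamma(16, 31/4)
obs 6: x=5 → posterior Gamma(21, 35/4)
obs 7: x=3 → posterior Gamma(24, 39/4)
obs 8: x=4 → posterior Gamma(28, 43/4)
obs 9: x=2 → posterior Gamma(30, 47/4)

k = 5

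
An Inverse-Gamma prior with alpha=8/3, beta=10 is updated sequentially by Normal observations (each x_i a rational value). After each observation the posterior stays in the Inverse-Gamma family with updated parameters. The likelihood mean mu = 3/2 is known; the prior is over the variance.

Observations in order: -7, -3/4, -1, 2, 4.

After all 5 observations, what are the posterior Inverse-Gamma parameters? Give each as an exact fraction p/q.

alpha=31/6, beta=1761/32

obs 1: x=-7 → posterior Inverse-Gamma(19/6, 369/8)
obs 2: x=-3/4 → posterior Inverse-Gamma(11/3, 1557/32)
obs 3: x=-1 → posterior Inverse-Gamma(25/6, 1657/32)
obs 4: x=2 → posterior Inverse-Gamma(14/3, 1661/32)
obs 5: x=4 → posterior Inverse-Gamma(31/6, 1761/32)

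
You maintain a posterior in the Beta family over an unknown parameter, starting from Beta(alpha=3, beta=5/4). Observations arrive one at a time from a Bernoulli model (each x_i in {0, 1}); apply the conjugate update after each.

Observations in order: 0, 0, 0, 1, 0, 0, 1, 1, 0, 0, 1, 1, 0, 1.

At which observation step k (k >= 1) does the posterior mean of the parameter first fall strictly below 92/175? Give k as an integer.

k = 2

obs 1: x=0 → posterior Beta(3, 9/4)
obs 2: x=0 → posterior Beta(3, 13/4)
obs 3: x=0 → posterior Beta(3, 17/4)
obs 4: x=1 → posterior Beta(4, 17/4)
obs 5: x=0 → posterior Beta(4, 21/4)
obs 6: x=0 → posterior Beta(4, 25/4)
obs 7: x=1 → posterior Beta(5, 25/4)
obs 8: x=1 → posterior Beta(6, 25/4)
obs 9: x=0 → posterior Beta(6, 29/4)
obs 10: x=0 → posterior Beta(6, 33/4)
obs 11: x=1 → posterior Beta(7, 33/4)
obs 12: x=1 → posterior Beta(8, 33/4)
obs 13: x=0 → posterior Beta(8, 37/4)
obs 14: x=1 → posterior Beta(9, 37/4)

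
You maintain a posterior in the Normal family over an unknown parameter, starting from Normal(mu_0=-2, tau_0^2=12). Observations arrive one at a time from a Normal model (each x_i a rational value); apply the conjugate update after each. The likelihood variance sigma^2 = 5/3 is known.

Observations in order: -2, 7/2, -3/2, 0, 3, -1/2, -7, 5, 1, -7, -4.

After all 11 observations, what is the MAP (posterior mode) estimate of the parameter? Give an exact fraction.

-352/401

obs 1: x=-2 → posterior Normal(-2, 60/41)
obs 2: x=7/2 → posterior Normal(4/7, 60/77)
obs 3: x=-3/2 → posterior Normal(-10/113, 60/113)
obs 4: x=0 → posterior Normal(-10/149, 60/149)
obs 5: x=3 → posterior Normal(98/185, 12/37)
obs 6: x=-1/2 → posterior Normal(80/221, 60/221)
obs 7: x=-7 → posterior Normal(-172/257, 60/257)
obs 8: x=5 → posterior Normal(8/293, 60/293)
obs 9: x=1 → posterior Normal(44/329, 60/329)
obs 10: x=-7 → posterior Normal(-208/365, 12/73)
obs 11: x=-4 → posterior Normal(-352/401, 60/401)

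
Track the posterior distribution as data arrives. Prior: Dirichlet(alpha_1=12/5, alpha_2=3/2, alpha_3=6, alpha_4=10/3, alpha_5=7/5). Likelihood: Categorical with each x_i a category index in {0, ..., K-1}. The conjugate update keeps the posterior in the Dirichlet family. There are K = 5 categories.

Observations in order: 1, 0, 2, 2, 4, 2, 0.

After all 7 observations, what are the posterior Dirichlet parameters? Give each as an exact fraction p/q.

alpha_1=22/5, alpha_2=5/2, alpha_3=9, alpha_4=10/3, alpha_5=12/5

obs 1: x=1 → posterior Dirichlet(12/5, 5/2, 6, 10/3, 7/5)
obs 2: x=0 → posterior Dirichlet(17/5, 5/2, 6, 10/3, 7/5)
obs 3: x=2 → posterior Dirichlet(17/5, 5/2, 7, 10/3, 7/5)
obs 4: x=2 → posterior Dirichlet(17/5, 5/2, 8, 10/3, 7/5)
obs 5: x=4 → posterior Dirichlet(17/5, 5/2, 8, 10/3, 12/5)
obs 6: x=2 → posterior Dirichlet(17/5, 5/2, 9, 10/3, 12/5)
obs 7: x=0 → posterior Dirichlet(22/5, 5/2, 9, 10/3, 12/5)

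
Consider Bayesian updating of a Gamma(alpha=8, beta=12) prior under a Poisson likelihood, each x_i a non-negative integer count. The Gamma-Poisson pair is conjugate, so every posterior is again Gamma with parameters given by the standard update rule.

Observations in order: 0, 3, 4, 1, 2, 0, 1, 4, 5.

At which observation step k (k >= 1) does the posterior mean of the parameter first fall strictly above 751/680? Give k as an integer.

obs 1: x=0 → posterior Gamma(8, 13)
obs 2: x=3 → posterior Gamma(11, 14)
obs 3: x=4 → posterior Gamma(15, 15)
obs 4: x=1 → posterior Gamma(16, 16)
obs 5: x=2 → posterior Gamma(18, 17)
obs 6: x=0 → posterior Gamma(18, 18)
obs 7: x=1 → posterior Gamma(19, 19)
obs 8: x=4 → posterior Gamma(23, 20)
obs 9: x=5 → posterior Gamma(28, 21)

k = 8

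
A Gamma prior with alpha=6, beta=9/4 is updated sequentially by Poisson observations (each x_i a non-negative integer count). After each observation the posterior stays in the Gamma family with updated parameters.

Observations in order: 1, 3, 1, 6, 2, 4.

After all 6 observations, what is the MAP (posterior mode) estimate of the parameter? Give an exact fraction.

8/3

obs 1: x=1 → posterior Gamma(7, 13/4)
obs 2: x=3 → posterior Gamma(10, 17/4)
obs 3: x=1 → posterior Gamma(11, 21/4)
obs 4: x=6 → posterior Gamma(17, 25/4)
obs 5: x=2 → posterior Gamma(19, 29/4)
obs 6: x=4 → posterior Gamma(23, 33/4)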